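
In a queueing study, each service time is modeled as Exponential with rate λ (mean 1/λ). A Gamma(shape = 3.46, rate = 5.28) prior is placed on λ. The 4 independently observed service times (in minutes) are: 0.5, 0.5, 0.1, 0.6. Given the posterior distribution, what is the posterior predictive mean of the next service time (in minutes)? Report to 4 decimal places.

With a Gamma(shape α, rate β) prior on the exponential rate λ, the posterior after n observations with total T = Σxᵢ is Gamma(α+n, β+T).
Sum of observations T = 1.7 minutes; n = 4.
Posterior: Gamma(3.46+4, 5.28+1.7) = Gamma(7.46, 6.98).
The predictive distribution for the next observation is Lomax; its mean is β/(α−1) = 6.98/6.46 = 1.0805.

1.0805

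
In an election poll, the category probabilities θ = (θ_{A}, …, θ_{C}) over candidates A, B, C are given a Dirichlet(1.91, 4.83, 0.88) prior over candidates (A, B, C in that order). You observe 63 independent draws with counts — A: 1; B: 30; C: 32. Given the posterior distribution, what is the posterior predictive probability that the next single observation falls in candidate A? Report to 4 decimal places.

The Dirichlet prior is conjugate to the Multinomial likelihood: each posterior αⱼ = prior αⱼ + observed count nⱼ.
Posterior concentration: (2.91, 34.83, 32.88), total = 70.62.
P(next = A | data) = α_{A}/Σα = 0.0412.

0.0412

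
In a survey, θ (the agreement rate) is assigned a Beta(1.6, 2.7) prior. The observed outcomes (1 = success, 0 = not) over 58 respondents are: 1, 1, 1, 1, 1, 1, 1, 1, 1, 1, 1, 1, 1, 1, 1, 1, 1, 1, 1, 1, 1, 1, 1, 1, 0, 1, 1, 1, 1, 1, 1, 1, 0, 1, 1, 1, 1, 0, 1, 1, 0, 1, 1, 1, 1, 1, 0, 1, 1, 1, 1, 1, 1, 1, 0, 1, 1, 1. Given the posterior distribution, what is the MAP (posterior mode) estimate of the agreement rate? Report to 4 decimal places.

0.8723

The Beta prior is conjugate to a Binomial/Bernoulli likelihood; the update adds successes to α and failures to β.
Posterior: Beta(α+k, β+n−k) = Beta(1.6+52, 2.7+6) = Beta(53.6, 8.7).
Mode of Beta(a,b) for a,b>1 is (a−1)/(a+b−2) = 52.6/60.3 = 0.8723.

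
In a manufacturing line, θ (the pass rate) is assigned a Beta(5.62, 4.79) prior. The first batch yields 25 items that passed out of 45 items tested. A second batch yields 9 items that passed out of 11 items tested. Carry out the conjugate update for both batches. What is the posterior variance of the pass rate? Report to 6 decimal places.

0.003570

The Beta prior is conjugate to a Binomial/Bernoulli likelihood; the update adds successes to α and failures to β.
After batch 1: Beta(5.62+25, 4.79+20) = Beta(30.62, 24.79).
After batch 2: Beta(30.62+9, 24.79+2) = Beta(39.62, 26.79).
Var = αβ/((α+β)²(α+β+1)) = 39.62·26.79/(66.41²·67.41) = 0.003570.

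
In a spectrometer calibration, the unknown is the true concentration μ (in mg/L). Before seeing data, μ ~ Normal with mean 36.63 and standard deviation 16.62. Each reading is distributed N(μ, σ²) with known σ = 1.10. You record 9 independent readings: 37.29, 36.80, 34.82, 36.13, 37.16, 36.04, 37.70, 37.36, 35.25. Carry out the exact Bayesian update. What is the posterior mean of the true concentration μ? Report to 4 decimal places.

36.5056

For Normal data with known variance σ², a Normal(μ₀, σ₀²) prior on μ is conjugate. Posterior precision = 1/σ₀² + n/σ²; posterior mean is the precision-weighted average of μ₀ and x̄.
Σxᵢ = 37.29 + 36.80 + 34.82 + 36.13 + 37.16 + 36.04 + 37.70 + 37.36 + 35.25 = 328.55, so n·x̄ = 328.55.
σ₀² = 16.62² = 276.2244, σ² = 1.10² = 1.21; σ² + n·σ₀² = 1.21 + 9·276.2244 = 2487.2296.
Posterior mean = (μ₀/σ₀² + n·x̄/σ²)/(1/σ₀² + n/σ²) = (σ²·μ₀ + σ₀²·n·x̄)/(σ² + n·σ₀²) = (1.21·36.63 + 276.2244·328.55)/2487.2296 = 90797.84892/2487.2296 = 36.5056.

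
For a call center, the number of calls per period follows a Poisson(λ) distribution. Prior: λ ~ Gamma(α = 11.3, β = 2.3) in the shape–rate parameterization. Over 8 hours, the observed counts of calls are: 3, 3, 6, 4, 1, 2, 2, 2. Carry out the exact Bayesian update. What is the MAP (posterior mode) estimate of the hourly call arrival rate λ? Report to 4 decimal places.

3.2330

With a Gamma(shape α, rate β) prior, the Poisson likelihood is conjugate: the posterior is Gamma(α + ΣXᵢ, β + n).
Sum of counts S = 23 over n = 8 hours.
Posterior: Gamma(α+S, β+n) = Gamma(11.3+23, 2.3+8) = Gamma(34.3, 10.3).
Mode of Gamma(α,β) for α≥1 is (α−1)/β = 33.3/10.3 = 3.2330.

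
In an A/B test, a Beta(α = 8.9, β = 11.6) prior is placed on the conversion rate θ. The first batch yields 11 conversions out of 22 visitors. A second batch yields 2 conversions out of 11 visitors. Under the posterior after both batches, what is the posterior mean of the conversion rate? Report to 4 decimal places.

0.4093

The Beta prior is conjugate to a Binomial/Bernoulli likelihood; the update adds successes to α and failures to β.
After batch 1: Beta(8.9+11, 11.6+11) = Beta(19.9, 22.6).
After batch 2: Beta(19.9+2, 22.6+9) = Beta(21.9, 31.6).
Posterior mean = α/(α+β) = 21.9/53.5 = 0.4093.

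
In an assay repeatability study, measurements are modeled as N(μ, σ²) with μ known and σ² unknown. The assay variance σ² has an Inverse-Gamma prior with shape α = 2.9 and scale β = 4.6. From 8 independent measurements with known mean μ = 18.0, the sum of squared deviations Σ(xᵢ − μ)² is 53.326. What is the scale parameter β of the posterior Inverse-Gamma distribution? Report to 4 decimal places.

31.2630

With known mean μ and an Inverse-Gamma(α, β) prior on σ², the Normal likelihood is conjugate: posterior is Inv-Gamma(α + n/2, β + Σ(xᵢ−μ)²/2).
Posterior: Inv-Gamma(2.9 + 8/2, 4.6 + 53.326/2) = Inv-Gamma(6.90, 31.2630).
Posterior β = 31.2630.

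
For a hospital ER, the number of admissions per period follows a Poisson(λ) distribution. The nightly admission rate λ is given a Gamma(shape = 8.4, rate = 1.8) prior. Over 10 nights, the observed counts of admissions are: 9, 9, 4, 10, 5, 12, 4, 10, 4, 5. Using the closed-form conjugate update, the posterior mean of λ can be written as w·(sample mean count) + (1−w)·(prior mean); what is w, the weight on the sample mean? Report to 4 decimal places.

0.8475

With a Gamma(shape α, rate β) prior, the Poisson likelihood is conjugate: the posterior is Gamma(α + ΣXᵢ, β + n).
Posterior mean = (α₀+S)/(β₀+n) = [n/(β₀+n)]·(S/n) + [β₀/(β₀+n)]·(α₀/β₀), so only n and β₀ enter the weight.
Weight on data w = n/(β₀+n) = 10/(1.8+10) = 10/11.8 = 0.8475.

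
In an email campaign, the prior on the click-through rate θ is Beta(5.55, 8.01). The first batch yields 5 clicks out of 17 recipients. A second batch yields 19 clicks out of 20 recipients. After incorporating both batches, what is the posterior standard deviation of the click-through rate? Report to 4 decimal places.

0.0686

The Beta prior is conjugate to a Binomial/Bernoulli likelihood; the update adds successes to α and failures to β.
After batch 1: Beta(5.55+5, 8.01+12) = Beta(10.55, 20.01).
After batch 2: Beta(10.55+19, 20.01+1) = Beta(29.55, 21.01).
Var = αβ/((α+β)²(α+β+1)) = 29.55·21.01/(50.56²·51.56) = 0.00471039; SD = √0.00471039 = 0.0686.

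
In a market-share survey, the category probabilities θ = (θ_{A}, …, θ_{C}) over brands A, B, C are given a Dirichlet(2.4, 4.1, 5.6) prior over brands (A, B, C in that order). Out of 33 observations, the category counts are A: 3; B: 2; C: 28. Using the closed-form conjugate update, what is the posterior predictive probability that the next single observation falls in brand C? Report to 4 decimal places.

The Dirichlet prior is conjugate to the Multinomial likelihood: each posterior αⱼ = prior αⱼ + observed count nⱼ.
Posterior concentration: (5.4, 6.1, 33.6), total = 45.1.
P(next = C | data) = α_{C}/Σα = 0.7450.

0.7450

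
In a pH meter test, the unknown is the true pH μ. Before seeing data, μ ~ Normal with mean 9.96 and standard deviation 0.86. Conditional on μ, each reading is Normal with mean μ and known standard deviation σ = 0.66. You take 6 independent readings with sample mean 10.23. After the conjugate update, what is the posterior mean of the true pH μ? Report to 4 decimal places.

10.2059

For Normal data with known variance σ², a Normal(μ₀, σ₀²) prior on μ is conjugate. Posterior precision = 1/σ₀² + n/σ²; posterior mean is the precision-weighted average of μ₀ and x̄.
n·x̄ = 6·10.23 = 61.38.
σ₀² = 0.86² = 0.7396, σ² = 0.66² = 0.4356; σ² + n·σ₀² = 0.4356 + 6·0.7396 = 4.8732.
Posterior mean = (μ₀/σ₀² + n·x̄/σ²)/(1/σ₀² + n/σ²) = (σ²·μ₀ + σ₀²·n·x̄)/(σ² + n·σ₀²) = (0.4356·9.96 + 0.7396·61.38)/4.8732 = 49.735224/4.8732 = 10.2059.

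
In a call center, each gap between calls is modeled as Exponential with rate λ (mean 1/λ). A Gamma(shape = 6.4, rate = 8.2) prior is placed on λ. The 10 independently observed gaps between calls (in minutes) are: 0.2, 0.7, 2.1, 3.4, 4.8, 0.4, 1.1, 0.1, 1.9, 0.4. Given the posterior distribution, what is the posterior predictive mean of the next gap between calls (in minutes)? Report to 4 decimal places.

With a Gamma(shape α, rate β) prior on the exponential rate λ, the posterior after n observations with total T = Σxᵢ is Gamma(α+n, β+T).
Sum of observations T = 15.1 minutes; n = 10.
Posterior: Gamma(6.4+10, 8.2+15.1) = Gamma(16.4, 23.3).
The predictive distribution for the next observation is Lomax; its mean is β/(α−1) = 23.3/15.4 = 1.5130.

1.5130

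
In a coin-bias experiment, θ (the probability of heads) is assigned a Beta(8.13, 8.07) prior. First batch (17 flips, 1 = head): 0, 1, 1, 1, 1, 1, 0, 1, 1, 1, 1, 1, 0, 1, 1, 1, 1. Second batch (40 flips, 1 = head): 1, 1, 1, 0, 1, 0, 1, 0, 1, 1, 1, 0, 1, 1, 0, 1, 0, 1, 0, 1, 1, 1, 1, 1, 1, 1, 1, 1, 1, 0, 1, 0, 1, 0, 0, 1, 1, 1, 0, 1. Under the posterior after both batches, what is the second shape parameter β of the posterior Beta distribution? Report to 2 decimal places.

23.07

The Beta prior is conjugate to a Binomial/Bernoulli likelihood; the update adds successes to α and failures to β.
After batch 1: Beta(8.13+14, 8.07+3) = Beta(22.13, 11.07).
After batch 2: Beta(22.13+28, 11.07+12) = Beta(50.13, 23.07).
Posterior β = 23.07.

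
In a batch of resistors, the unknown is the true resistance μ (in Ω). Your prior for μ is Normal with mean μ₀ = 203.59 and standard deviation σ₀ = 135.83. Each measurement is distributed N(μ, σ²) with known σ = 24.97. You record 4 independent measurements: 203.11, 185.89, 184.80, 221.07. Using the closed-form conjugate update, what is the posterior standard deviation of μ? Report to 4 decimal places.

12.4326

For Normal data with known variance σ², a Normal(μ₀, σ₀²) prior on μ is conjugate. Posterior precision = 1/σ₀² + n/σ²; posterior mean is the precision-weighted average of μ₀ and x̄.
σ₀² = 135.83² = 18449.7889, σ² = 24.97² = 623.5009; σ² + n·σ₀² = 623.5009 + 4·18449.7889 = 74422.6565.
Posterior precision = 1/σ₀² + n/σ² = 1/18449.7889 + 4/623.5009 = (σ² + n·σ₀²)/(σ₀²σ²) = 74422.6565/(18449.7889·623.5009); posterior variance σₙ² = σ₀²σ²/(σ² + n·σ₀²) = 18449.7889·623.5009/74422.6565 = 154.569328.
Posterior SD = √σₙ² = √(18449.7889·623.5009/74422.6565) = 12.4326.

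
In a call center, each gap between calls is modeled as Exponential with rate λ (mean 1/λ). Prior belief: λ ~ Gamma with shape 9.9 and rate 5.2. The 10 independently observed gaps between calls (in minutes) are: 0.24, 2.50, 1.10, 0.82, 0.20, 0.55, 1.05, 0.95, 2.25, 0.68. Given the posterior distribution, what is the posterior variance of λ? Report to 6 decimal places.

With a Gamma(shape α, rate β) prior on the exponential rate λ, the posterior after n observations with total T = Σxᵢ is Gamma(α+n, β+T).
Sum of observations T = 10.34 minutes; n = 10.
Posterior: Gamma(9.9+10, 5.2+10.34) = Gamma(19.9, 15.54).
Var = α/β² = 0.082405.

0.082405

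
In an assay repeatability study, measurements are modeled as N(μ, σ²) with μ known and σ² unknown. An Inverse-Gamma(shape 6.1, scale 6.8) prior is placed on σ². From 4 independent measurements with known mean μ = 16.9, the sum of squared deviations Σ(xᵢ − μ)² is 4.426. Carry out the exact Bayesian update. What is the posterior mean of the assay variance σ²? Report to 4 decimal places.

With known mean μ and an Inverse-Gamma(α, β) prior on σ², the Normal likelihood is conjugate: posterior is Inv-Gamma(α + n/2, β + Σ(xᵢ−μ)²/2).
Posterior: Inv-Gamma(6.1 + 4/2, 6.8 + 4.426/2) = Inv-Gamma(8.10, 9.0130).
E[σ²|data] = β/(α−1) = 9.0130/7.10 = 1.2694.

1.2694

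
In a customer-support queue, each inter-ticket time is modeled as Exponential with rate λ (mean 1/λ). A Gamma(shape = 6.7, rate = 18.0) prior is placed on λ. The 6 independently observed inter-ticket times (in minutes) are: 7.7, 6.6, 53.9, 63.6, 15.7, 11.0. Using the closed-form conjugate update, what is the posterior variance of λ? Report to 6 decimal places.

0.000408

With a Gamma(shape α, rate β) prior on the exponential rate λ, the posterior after n observations with total T = Σxᵢ is Gamma(α+n, β+T).
Sum of observations T = 158.5 minutes; n = 6.
Posterior: Gamma(6.7+6, 18.0+158.5) = Gamma(12.7, 176.5).
Var = α/β² = 0.000408.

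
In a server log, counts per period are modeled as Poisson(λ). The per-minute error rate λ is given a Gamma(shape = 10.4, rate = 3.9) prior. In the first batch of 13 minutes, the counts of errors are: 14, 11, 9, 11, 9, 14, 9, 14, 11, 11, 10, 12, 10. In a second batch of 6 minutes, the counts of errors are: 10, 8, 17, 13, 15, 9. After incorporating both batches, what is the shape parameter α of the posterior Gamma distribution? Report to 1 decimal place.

227.4

With a Gamma(shape α, rate β) prior, the Poisson likelihood is conjugate: the posterior is Gamma(α + ΣXᵢ, β + n).
Batch 1: sum of counts S = 145 over n = 13 minutes.
After batch 1: Gamma(α+S, β+n) = Gamma(10.4+145, 3.9+13) = Gamma(155.4, 16.9).
Batch 2: sum of counts S = 72 over n = 6 minutes.
After batch 2: Gamma(α+S, β+n) = Gamma(155.4+72, 16.9+6) = Gamma(227.4, 22.9).
Posterior α = 227.4.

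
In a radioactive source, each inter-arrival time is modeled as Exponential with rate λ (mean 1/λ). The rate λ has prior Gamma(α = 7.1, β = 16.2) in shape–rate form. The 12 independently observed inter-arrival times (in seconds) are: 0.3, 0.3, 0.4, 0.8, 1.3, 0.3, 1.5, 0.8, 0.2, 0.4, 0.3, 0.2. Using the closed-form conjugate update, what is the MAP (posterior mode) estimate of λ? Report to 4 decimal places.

0.7870

With a Gamma(shape α, rate β) prior on the exponential rate λ, the posterior after n observations with total T = Σxᵢ is Gamma(α+n, β+T).
Sum of observations T = 6.8 seconds; n = 12.
Posterior: Gamma(7.1+12, 16.2+6.8) = Gamma(19.1, 23.0).
Mode = (α−1)/β = 0.7870.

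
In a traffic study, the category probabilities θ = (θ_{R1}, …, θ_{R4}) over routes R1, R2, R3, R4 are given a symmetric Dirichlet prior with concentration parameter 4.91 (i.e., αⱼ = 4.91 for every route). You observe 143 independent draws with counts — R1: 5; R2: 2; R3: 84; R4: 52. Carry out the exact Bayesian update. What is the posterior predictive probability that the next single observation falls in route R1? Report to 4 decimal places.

The Dirichlet prior is conjugate to the Multinomial likelihood: each posterior αⱼ = prior αⱼ + observed count nⱼ.
Posterior concentration: (9.91, 6.91, 88.91, 56.91), total = 162.64.
P(next = R1 | data) = α_{R1}/Σα = 0.0609.

0.0609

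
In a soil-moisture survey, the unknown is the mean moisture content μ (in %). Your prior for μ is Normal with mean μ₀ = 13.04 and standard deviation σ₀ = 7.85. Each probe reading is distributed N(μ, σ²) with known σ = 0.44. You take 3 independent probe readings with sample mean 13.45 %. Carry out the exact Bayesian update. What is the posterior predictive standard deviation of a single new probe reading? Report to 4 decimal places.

For Normal data with known variance σ², a Normal(μ₀, σ₀²) prior on μ is conjugate. Posterior precision = 1/σ₀² + n/σ²; posterior mean is the precision-weighted average of μ₀ and x̄.
σ₀² = 7.85² = 61.6225, σ² = 0.44² = 0.1936; σ² + n·σ₀² = 0.1936 + 3·61.6225 = 185.0611.
Posterior precision = 1/σ₀² + n/σ² = 1/61.6225 + 3/0.1936 = (σ² + n·σ₀²)/(σ₀²σ²) = 185.0611/(61.6225·0.1936); posterior variance σₙ² = σ₀²σ²/(σ² + n·σ₀²) = 61.6225·0.1936/185.0611 = 0.064466.
Predictive variance for one new observation = σₙ² + σ² = 61.6225·0.1936/185.0611 + 0.1936 = σ²·(σ₀² + 185.0611)/185.0611 = 0.1936·246.6836/185.0611 = 0.258066; SD = √(0.1936·246.6836/185.0611) = 0.5080.

0.5080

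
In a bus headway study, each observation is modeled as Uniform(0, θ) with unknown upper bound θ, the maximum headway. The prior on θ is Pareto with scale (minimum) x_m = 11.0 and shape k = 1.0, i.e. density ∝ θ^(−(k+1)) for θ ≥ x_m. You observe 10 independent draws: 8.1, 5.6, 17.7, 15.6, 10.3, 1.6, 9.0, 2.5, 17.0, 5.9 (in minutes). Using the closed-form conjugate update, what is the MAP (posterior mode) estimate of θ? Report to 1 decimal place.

17.7

A Pareto(scale x_m, shape k) prior on the upper bound θ of Uniform(0, θ) is conjugate: posterior is Pareto(max(x_m, max xᵢ), k + n).
Sample maximum = 17.7; prior scale x_m = 11.0 → posterior scale = max = 17.7.
Posterior shape = 1.0 + 10 = 11.0.
The Pareto density is decreasing on [x_m, ∞), so the mode is x_m = 17.7.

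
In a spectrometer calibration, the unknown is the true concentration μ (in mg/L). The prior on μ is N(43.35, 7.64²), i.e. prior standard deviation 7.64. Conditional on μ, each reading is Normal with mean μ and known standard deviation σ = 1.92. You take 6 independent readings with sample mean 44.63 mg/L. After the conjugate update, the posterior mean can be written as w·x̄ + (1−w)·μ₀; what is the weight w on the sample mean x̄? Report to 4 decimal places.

For Normal data with known variance σ², a Normal(μ₀, σ₀²) prior on μ is conjugate. Posterior precision = 1/σ₀² + n/σ²; posterior mean is the precision-weighted average of μ₀ and x̄.
σ₀² = 7.64² = 58.3696, σ² = 1.92² = 3.6864. Prior precision 1/σ₀² = 1/58.3696; data precision n/σ² = 6/3.6864.
w = (n/σ²)/(1/σ₀² + n/σ²) = n·σ₀²/(σ² + n·σ₀²) = 6·58.3696/(3.6864 + 6·58.3696) = 350.2176/353.904 = 0.9896.

0.9896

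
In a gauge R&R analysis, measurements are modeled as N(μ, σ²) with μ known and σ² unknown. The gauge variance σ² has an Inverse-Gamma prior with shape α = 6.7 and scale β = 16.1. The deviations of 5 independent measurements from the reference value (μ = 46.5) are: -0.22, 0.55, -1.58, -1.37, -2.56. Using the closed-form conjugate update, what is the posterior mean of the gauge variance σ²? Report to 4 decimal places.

With known mean μ and an Inverse-Gamma(α, β) prior on σ², the Normal likelihood is conjugate: posterior is Inv-Gamma(α + n/2, β + Σ(xᵢ−μ)²/2).
Σ(xᵢ−μ)² = (-0.22)² + (0.55)² + (-1.58)² + (-1.37)² + (-2.56)² = 11.2778.
Posterior: Inv-Gamma(6.7 + 5/2, 16.1 + 11.2778/2) = Inv-Gamma(9.20, 21.73890).
E[σ²|data] = β/(α−1) = 21.73890/8.20 = 2.6511.

2.6511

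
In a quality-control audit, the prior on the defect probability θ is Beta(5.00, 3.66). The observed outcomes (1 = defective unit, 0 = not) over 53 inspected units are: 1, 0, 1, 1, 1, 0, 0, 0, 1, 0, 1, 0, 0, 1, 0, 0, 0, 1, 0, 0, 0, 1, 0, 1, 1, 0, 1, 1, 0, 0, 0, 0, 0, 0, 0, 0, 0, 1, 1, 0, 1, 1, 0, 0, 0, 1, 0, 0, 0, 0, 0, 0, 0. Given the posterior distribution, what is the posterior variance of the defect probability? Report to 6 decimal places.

0.003732

The Beta prior is conjugate to a Binomial/Bernoulli likelihood; the update adds successes to α and failures to β.
Posterior: Beta(α+k, β+n−k) = Beta(5.00+18, 3.66+35) = Beta(23.00, 38.66).
Var = αβ/((α+β)²(α+β+1)) = 23.00·38.66/(61.66²·62.66) = 0.003732.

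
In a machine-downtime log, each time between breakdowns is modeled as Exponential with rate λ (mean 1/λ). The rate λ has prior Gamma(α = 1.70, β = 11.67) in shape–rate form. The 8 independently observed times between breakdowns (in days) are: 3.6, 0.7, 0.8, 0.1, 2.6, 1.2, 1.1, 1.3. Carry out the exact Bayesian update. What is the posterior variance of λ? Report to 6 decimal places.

0.018225

With a Gamma(shape α, rate β) prior on the exponential rate λ, the posterior after n observations with total T = Σxᵢ is Gamma(α+n, β+T).
Sum of observations T = 11.4 days; n = 8.
Posterior: Gamma(1.70+8, 11.67+11.4) = Gamma(9.70, 23.07).
Var = α/β² = 0.018225.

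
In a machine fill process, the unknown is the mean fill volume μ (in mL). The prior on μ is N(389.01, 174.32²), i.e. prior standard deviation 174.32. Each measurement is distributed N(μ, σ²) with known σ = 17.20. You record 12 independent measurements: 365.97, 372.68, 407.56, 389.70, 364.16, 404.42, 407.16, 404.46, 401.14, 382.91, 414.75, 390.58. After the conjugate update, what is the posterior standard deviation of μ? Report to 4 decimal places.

For Normal data with known variance σ², a Normal(μ₀, σ₀²) prior on μ is conjugate. Posterior precision = 1/σ₀² + n/σ²; posterior mean is the precision-weighted average of μ₀ and x̄.
σ₀² = 174.32² = 30387.4624, σ² = 17.20² = 295.84; σ² + n·σ₀² = 295.84 + 12·30387.4624 = 364945.3888.
Posterior precision = 1/σ₀² + n/σ² = 1/30387.4624 + 12/295.84 = (σ² + n·σ₀²)/(σ₀²σ²) = 364945.3888/(30387.4624·295.84); posterior variance σₙ² = σ₀²σ²/(σ² + n·σ₀²) = 30387.4624·295.84/364945.3888 = 24.633348.
Posterior SD = √σₙ² = √(30387.4624·295.84/364945.3888) = 4.9632.

4.9632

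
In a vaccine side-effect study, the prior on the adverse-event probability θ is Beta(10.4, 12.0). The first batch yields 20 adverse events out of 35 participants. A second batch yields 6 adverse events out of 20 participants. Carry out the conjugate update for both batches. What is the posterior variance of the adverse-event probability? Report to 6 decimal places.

0.003178

The Beta prior is conjugate to a Binomial/Bernoulli likelihood; the update adds successes to α and failures to β.
After batch 1: Beta(10.4+20, 12.0+15) = Beta(30.4, 27.0).
After batch 2: Beta(30.4+6, 27.0+14) = Beta(36.4, 41.0).
Var = αβ/((α+β)²(α+β+1)) = 36.4·41.0/(77.4²·78.4) = 0.003178.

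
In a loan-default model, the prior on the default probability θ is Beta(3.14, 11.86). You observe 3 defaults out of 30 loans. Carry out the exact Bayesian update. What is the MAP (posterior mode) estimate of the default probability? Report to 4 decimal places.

0.1195

The Beta prior is conjugate to a Binomial/Bernoulli likelihood; the update adds successes to α and failures to β.
Posterior: Beta(α+k, β+n−k) = Beta(3.14+3, 11.86+27) = Beta(6.14, 38.86).
Mode of Beta(a,b) for a,b>1 is (a−1)/(a+b−2) = 5.14/43.00 = 0.1195.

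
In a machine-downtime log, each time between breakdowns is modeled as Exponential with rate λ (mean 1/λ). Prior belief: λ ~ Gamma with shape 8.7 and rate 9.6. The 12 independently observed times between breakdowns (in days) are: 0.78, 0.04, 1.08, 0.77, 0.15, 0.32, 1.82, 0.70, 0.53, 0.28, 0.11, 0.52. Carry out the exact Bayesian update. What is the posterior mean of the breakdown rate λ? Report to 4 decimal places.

With a Gamma(shape α, rate β) prior on the exponential rate λ, the posterior after n observations with total T = Σxᵢ is Gamma(α+n, β+T).
Sum of observations T = 7.10 days; n = 12.
Posterior: Gamma(8.7+12, 9.6+7.10) = Gamma(20.7, 16.70).
Posterior mean of λ = α/β = 20.7/16.70 = 1.2395.

1.2395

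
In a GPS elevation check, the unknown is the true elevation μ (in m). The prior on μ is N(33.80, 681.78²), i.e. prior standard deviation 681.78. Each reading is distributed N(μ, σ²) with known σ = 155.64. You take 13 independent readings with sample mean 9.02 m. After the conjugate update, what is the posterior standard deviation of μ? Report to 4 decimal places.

43.0805

For Normal data with known variance σ², a Normal(μ₀, σ₀²) prior on μ is conjugate. Posterior precision = 1/σ₀² + n/σ²; posterior mean is the precision-weighted average of μ₀ and x̄.
σ₀² = 681.78² = 464823.9684, σ² = 155.64² = 24223.8096; σ² + n·σ₀² = 24223.8096 + 13·464823.9684 = 6066935.3988.
Posterior precision = 1/σ₀² + n/σ² = 1/464823.9684 + 13/24223.8096 = (σ² + n·σ₀²)/(σ₀²σ²) = 6066935.3988/(464823.9684·24223.8096); posterior variance σₙ² = σ₀²σ²/(σ² + n·σ₀²) = 464823.9684·24223.8096/6066935.3988 = 1855.929982.
Posterior SD = √σₙ² = √(464823.9684·24223.8096/6066935.3988) = 43.0805.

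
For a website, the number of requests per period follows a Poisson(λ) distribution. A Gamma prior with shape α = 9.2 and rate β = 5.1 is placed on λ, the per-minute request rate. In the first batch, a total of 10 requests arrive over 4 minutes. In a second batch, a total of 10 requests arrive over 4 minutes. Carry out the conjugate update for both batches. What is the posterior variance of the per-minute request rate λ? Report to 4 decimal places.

0.1702

With a Gamma(shape α, rate β) prior, the Poisson likelihood is conjugate: the posterior is Gamma(α + ΣXᵢ, β + n).
After batch 1: Gamma(α+S, β+n) = Gamma(9.2+10, 5.1+4) = Gamma(19.2, 9.1).
After batch 2: Gamma(α+S, β+n) = Gamma(19.2+10, 9.1+4) = Gamma(29.2, 13.1).
Var = α/β² = 29.2/13.1² = 0.1702.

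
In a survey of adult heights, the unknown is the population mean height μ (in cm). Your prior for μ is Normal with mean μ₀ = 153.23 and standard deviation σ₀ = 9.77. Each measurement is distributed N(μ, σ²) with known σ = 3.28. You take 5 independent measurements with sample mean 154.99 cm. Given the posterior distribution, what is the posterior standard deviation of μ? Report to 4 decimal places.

1.4506

For Normal data with known variance σ², a Normal(μ₀, σ₀²) prior on μ is conjugate. Posterior precision = 1/σ₀² + n/σ²; posterior mean is the precision-weighted average of μ₀ and x̄.
σ₀² = 9.77² = 95.4529, σ² = 3.28² = 10.7584; σ² + n·σ₀² = 10.7584 + 5·95.4529 = 488.0229.
Posterior precision = 1/σ₀² + n/σ² = 1/95.4529 + 5/10.7584 = (σ² + n·σ₀²)/(σ₀²σ²) = 488.0229/(95.4529·10.7584); posterior variance σₙ² = σ₀²σ²/(σ² + n·σ₀²) = 95.4529·10.7584/488.0229 = 2.104247.
Posterior SD = √σₙ² = √(95.4529·10.7584/488.0229) = 1.4506.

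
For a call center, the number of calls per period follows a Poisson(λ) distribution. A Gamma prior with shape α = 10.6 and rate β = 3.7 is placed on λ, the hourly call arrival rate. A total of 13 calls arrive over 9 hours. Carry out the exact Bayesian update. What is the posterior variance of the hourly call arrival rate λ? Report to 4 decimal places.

0.1463

With a Gamma(shape α, rate β) prior, the Poisson likelihood is conjugate: the posterior is Gamma(α + ΣXᵢ, β + n).
Posterior: Gamma(α+S, β+n) = Gamma(10.6+13, 3.7+9) = Gamma(23.6, 12.7).
Var = α/β² = 23.6/12.7² = 0.1463.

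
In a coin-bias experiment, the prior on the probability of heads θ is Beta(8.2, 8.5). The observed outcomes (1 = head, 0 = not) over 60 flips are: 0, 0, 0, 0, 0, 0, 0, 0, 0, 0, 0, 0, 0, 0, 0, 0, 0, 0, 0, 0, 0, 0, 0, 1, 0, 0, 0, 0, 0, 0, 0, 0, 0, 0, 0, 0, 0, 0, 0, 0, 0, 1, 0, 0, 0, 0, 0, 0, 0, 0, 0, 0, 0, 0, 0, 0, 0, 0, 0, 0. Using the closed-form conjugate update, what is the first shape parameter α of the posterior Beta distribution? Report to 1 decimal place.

The Beta prior is conjugate to a Binomial/Bernoulli likelihood; the update adds successes to α and failures to β.
Posterior: Beta(α+k, β+n−k) = Beta(8.2+2, 8.5+58) = Beta(10.2, 66.5).
Posterior α = 10.2.

10.2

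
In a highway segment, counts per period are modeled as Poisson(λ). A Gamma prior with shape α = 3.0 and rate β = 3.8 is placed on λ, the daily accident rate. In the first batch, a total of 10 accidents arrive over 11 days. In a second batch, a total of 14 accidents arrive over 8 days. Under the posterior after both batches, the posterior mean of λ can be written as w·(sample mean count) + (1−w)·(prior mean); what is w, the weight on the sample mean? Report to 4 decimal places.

With a Gamma(shape α, rate β) prior, the Poisson likelihood is conjugate: the posterior is Gamma(α + ΣXᵢ, β + n).
Total number of days: n = 11 + 8 = 19.
Posterior mean = (α₀+S)/(β₀+n) = [n/(β₀+n)]·(S/n) + [β₀/(β₀+n)]·(α₀/β₀), so only n and β₀ enter the weight.
Weight on data w = n/(β₀+n) = 19/(3.8+19) = 19/22.8 = 0.8333.

0.8333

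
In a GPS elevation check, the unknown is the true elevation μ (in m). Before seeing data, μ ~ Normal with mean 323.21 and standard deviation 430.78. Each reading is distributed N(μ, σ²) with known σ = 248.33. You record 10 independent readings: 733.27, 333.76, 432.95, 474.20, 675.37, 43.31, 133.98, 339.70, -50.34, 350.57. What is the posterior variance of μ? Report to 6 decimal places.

5968.439882

For Normal data with known variance σ², a Normal(μ₀, σ₀²) prior on μ is conjugate. Posterior precision = 1/σ₀² + n/σ²; posterior mean is the precision-weighted average of μ₀ and x̄.
σ₀² = 430.78² = 185571.4084, σ² = 248.33² = 61667.7889; σ² + n·σ₀² = 61667.7889 + 10·185571.4084 = 1917381.8729.
Posterior precision = 1/σ₀² + n/σ² = 1/185571.4084 + 10/61667.7889 = (σ² + n·σ₀²)/(σ₀²σ²) = 1917381.8729/(185571.4084·61667.7889); posterior variance σₙ² = σ₀²σ²/(σ² + n·σ₀²) = 185571.4084·61667.7889/1917381.8729 = 5968.439882.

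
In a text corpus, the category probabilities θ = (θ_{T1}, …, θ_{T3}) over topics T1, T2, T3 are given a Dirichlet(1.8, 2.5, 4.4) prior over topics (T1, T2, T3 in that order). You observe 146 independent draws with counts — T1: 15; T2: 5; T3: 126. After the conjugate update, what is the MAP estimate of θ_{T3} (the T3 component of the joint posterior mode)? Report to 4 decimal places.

0.8530

The Dirichlet prior is conjugate to the Multinomial likelihood: each posterior αⱼ = prior αⱼ + observed count nⱼ.
Posterior concentration: (16.8, 7.5, 130.4), total = 154.7.
Joint mode component: (α_{T3}−1)/(Σα−K) = 129.4/151.7 = 0.8530.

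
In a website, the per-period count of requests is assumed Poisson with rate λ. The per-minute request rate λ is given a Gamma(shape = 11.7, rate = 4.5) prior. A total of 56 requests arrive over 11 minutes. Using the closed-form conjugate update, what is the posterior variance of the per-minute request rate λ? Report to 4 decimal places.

0.2818

With a Gamma(shape α, rate β) prior, the Poisson likelihood is conjugate: the posterior is Gamma(α + ΣXᵢ, β + n).
Posterior: Gamma(α+S, β+n) = Gamma(11.7+56, 4.5+11) = Gamma(67.7, 15.5).
Var = α/β² = 67.7/15.5² = 0.2818.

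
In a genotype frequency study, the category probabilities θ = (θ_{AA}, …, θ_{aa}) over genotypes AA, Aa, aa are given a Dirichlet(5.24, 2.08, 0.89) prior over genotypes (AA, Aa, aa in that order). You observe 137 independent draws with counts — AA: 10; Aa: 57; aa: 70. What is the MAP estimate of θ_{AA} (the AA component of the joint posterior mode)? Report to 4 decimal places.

0.1001

The Dirichlet prior is conjugate to the Multinomial likelihood: each posterior αⱼ = prior αⱼ + observed count nⱼ.
Posterior concentration: (15.24, 59.08, 70.89), total = 145.21.
Joint mode component: (α_{AA}−1)/(Σα−K) = 14.24/142.21 = 0.1001.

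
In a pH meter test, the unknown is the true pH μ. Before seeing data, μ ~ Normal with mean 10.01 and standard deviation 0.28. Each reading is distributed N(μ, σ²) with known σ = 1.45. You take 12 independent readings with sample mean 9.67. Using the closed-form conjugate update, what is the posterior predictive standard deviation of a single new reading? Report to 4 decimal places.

1.4686

For Normal data with known variance σ², a Normal(μ₀, σ₀²) prior on μ is conjugate. Posterior precision = 1/σ₀² + n/σ²; posterior mean is the precision-weighted average of μ₀ and x̄.
σ₀² = 0.28² = 0.0784, σ² = 1.45² = 2.1025; σ² + n·σ₀² = 2.1025 + 12·0.0784 = 3.0433.
Posterior precision = 1/σ₀² + n/σ² = 1/0.0784 + 12/2.1025 = (σ² + n·σ₀²)/(σ₀²σ²) = 3.0433/(0.0784·2.1025); posterior variance σₙ² = σ₀²σ²/(σ² + n·σ₀²) = 0.0784·2.1025/3.0433 = 0.054164.
Predictive variance for one new observation = σₙ² + σ² = 0.0784·2.1025/3.0433 + 2.1025 = σ²·(σ₀² + 3.0433)/3.0433 = 2.1025·3.1217/3.0433 = 2.156664; SD = √(2.1025·3.1217/3.0433) = 1.4686.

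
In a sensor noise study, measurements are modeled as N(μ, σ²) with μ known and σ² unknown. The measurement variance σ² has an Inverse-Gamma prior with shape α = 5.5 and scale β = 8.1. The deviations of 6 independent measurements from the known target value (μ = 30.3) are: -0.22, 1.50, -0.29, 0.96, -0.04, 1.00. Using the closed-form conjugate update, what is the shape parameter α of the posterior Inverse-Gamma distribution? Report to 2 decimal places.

8.50

With known mean μ and an Inverse-Gamma(α, β) prior on σ², the Normal likelihood is conjugate: posterior is Inv-Gamma(α + n/2, β + Σ(xᵢ−μ)²/2).
Σ(xᵢ−μ)² = (-0.22)² + (1.50)² + (-0.29)² + (0.96)² + (-0.04)² + (1.00)² = 4.3057.
Posterior: Inv-Gamma(5.5 + 6/2, 8.1 + 4.3057/2) = Inv-Gamma(8.50, 10.25285).
Posterior α = 8.50.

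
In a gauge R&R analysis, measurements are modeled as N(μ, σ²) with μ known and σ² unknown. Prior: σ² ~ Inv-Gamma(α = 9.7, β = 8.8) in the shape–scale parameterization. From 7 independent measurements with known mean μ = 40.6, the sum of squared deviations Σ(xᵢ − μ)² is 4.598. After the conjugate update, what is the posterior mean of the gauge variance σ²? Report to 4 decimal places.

With known mean μ and an Inverse-Gamma(α, β) prior on σ², the Normal likelihood is conjugate: posterior is Inv-Gamma(α + n/2, β + Σ(xᵢ−μ)²/2).
Posterior: Inv-Gamma(9.7 + 7/2, 8.8 + 4.598/2) = Inv-Gamma(13.20, 11.0990).
E[σ²|data] = β/(α−1) = 11.0990/12.20 = 0.9098.

0.9098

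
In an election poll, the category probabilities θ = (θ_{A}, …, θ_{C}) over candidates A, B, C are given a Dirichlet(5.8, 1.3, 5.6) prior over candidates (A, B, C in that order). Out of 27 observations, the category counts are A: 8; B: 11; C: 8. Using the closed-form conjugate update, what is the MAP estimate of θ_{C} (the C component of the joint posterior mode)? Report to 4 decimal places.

The Dirichlet prior is conjugate to the Multinomial likelihood: each posterior αⱼ = prior αⱼ + observed count nⱼ.
Posterior concentration: (13.8, 12.3, 13.6), total = 39.7.
Joint mode component: (α_{C}−1)/(Σα−K) = 12.6/36.7 = 0.3433.

0.3433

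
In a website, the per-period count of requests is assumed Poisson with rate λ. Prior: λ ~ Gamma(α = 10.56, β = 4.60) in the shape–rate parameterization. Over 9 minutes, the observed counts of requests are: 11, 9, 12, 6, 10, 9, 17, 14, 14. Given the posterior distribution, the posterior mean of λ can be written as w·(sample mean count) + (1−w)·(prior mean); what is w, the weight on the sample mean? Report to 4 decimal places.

With a Gamma(shape α, rate β) prior, the Poisson likelihood is conjugate: the posterior is Gamma(α + ΣXᵢ, β + n).
Posterior mean = (α₀+S)/(β₀+n) = [n/(β₀+n)]·(S/n) + [β₀/(β₀+n)]·(α₀/β₀), so only n and β₀ enter the weight.
Weight on data w = n/(β₀+n) = 9/(4.60+9) = 9/13.60 = 0.6618.

0.6618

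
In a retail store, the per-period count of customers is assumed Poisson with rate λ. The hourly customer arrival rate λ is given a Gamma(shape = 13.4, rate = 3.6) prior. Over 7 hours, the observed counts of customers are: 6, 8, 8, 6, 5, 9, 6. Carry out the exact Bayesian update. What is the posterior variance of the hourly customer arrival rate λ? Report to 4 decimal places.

0.5465

With a Gamma(shape α, rate β) prior, the Poisson likelihood is conjugate: the posterior is Gamma(α + ΣXᵢ, β + n).
Sum of counts S = 48 over n = 7 hours.
Posterior: Gamma(α+S, β+n) = Gamma(13.4+48, 3.6+7) = Gamma(61.4, 10.6).
Var = α/β² = 61.4/10.6² = 0.5465.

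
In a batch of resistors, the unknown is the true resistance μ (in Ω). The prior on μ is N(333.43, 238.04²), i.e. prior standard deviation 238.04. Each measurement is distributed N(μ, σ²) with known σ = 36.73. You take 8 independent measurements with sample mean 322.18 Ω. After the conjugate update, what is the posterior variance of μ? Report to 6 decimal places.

168.136217

For Normal data with known variance σ², a Normal(μ₀, σ₀²) prior on μ is conjugate. Posterior precision = 1/σ₀² + n/σ²; posterior mean is the precision-weighted average of μ₀ and x̄.
σ₀² = 238.04² = 56663.0416, σ² = 36.73² = 1349.0929; σ² + n·σ₀² = 1349.0929 + 8·56663.0416 = 454653.4257.
Posterior precision = 1/σ₀² + n/σ² = 1/56663.0416 + 8/1349.0929 = (σ² + n·σ₀²)/(σ₀²σ²) = 454653.4257/(56663.0416·1349.0929); posterior variance σₙ² = σ₀²σ²/(σ² + n·σ₀²) = 56663.0416·1349.0929/454653.4257 = 168.136217.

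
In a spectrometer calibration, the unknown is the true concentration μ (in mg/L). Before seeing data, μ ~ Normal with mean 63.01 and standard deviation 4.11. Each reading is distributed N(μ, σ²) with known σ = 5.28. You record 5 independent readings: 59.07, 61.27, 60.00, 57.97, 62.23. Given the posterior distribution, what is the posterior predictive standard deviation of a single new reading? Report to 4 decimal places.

5.6631

For Normal data with known variance σ², a Normal(μ₀, σ₀²) prior on μ is conjugate. Posterior precision = 1/σ₀² + n/σ²; posterior mean is the precision-weighted average of μ₀ and x̄.
σ₀² = 4.11² = 16.8921, σ² = 5.28² = 27.8784; σ² + n·σ₀² = 27.8784 + 5·16.8921 = 112.3389.
Posterior precision = 1/σ₀² + n/σ² = 1/16.8921 + 5/27.8784 = (σ² + n·σ₀²)/(σ₀²σ²) = 112.3389/(16.8921·27.8784); posterior variance σₙ² = σ₀²σ²/(σ² + n·σ₀²) = 16.8921·27.8784/112.3389 = 4.192000.
Predictive variance for one new observation = σₙ² + σ² = 16.8921·27.8784/112.3389 + 27.8784 = σ²·(σ₀² + 112.3389)/112.3389 = 27.8784·129.231/112.3389 = 32.070400; SD = √(27.8784·129.231/112.3389) = 5.6631.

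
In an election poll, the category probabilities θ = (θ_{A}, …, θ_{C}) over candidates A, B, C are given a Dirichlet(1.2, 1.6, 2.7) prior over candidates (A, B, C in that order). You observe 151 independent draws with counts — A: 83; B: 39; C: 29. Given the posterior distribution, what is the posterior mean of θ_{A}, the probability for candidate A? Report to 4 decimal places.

The Dirichlet prior is conjugate to the Multinomial likelihood: each posterior αⱼ = prior αⱼ + observed count nⱼ.
Posterior concentration: (84.2, 40.6, 31.7), total = 156.5.
E[θ_{A}|data] = α_{A}/Σα = 84.2/156.5 = 0.5380.

0.5380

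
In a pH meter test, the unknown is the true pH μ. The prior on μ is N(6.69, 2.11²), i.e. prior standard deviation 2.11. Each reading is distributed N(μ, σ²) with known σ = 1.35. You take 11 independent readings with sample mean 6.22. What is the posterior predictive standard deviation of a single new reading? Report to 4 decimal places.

For Normal data with known variance σ², a Normal(μ₀, σ₀²) prior on μ is conjugate. Posterior precision = 1/σ₀² + n/σ²; posterior mean is the precision-weighted average of μ₀ and x̄.
σ₀² = 2.11² = 4.4521, σ² = 1.35² = 1.8225; σ² + n·σ₀² = 1.8225 + 11·4.4521 = 50.7956.
Posterior precision = 1/σ₀² + n/σ² = 1/4.4521 + 11/1.8225 = (σ² + n·σ₀²)/(σ₀²σ²) = 50.7956/(4.4521·1.8225); posterior variance σₙ² = σ₀²σ²/(σ² + n·σ₀²) = 4.4521·1.8225/50.7956 = 0.159737.
Predictive variance for one new observation = σₙ² + σ² = 4.4521·1.8225/50.7956 + 1.8225 = σ²·(σ₀² + 50.7956)/50.7956 = 1.8225·55.2477/50.7956 = 1.982237; SD = √(1.8225·55.2477/50.7956) = 1.4079.

1.4079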